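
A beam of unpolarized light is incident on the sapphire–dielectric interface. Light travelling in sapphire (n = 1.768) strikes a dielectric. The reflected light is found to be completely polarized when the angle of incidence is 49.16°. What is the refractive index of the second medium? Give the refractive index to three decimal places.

At Brewster's angle, tan θ_B = n₂/n₁ with n₁ on the incident side (sapphire) and n₂ on the transmitted side (a dielectric).
n₂ = n₁ tan θ_B = 1.768 × tan 49.16° = 2.045.

n ≈ 2.045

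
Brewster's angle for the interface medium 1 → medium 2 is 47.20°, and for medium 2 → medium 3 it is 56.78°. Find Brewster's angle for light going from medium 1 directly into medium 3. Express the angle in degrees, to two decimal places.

θ_B ≈ 58.77°

n₂/n₁ = tan 47.20° = 1.0799 and n₃/n₂ = tan 56.78° = 1.5270.
Multiplying, n₃/n₁ = 1.0799 × 1.5270 = 1.6490, and θ_B(1→3) = arctan 1.6490 = 58.77°.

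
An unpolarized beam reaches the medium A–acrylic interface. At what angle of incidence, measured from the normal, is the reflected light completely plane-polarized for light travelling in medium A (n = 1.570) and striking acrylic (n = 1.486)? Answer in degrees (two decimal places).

tan θ_B = n₂/n₁ = 1.486/1.570 = 0.9465. Taking the arctangent, θ_B = 43.43°.

θ_B ≈ 43.43°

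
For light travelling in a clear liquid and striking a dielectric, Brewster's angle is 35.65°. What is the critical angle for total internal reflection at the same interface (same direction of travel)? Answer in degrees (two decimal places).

n₂/n₁ = tan 35.65° = 0.7173; the critical angle satisfies sin θ_c = n₂/n₁.
θ_c = arcsin(0.7173) = 45.83°.

θ_c ≈ 45.83°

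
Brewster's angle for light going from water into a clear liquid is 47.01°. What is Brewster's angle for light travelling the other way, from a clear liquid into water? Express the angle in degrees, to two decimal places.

The two Brewster angles are complementary: θ_B' = 90° − θ_B = 90° − 47.01° = 42.99°.

θ_B' ≈ 42.99°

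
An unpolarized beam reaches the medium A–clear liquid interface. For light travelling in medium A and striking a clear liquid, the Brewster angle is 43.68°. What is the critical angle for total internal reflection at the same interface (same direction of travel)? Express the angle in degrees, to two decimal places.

θ_c ≈ 72.74°

n₂/n₁ = tan 43.68° = 0.9550; the critical angle satisfies sin θ_c = n₂/n₁.
θ_c = arcsin(0.9550) = 72.74°.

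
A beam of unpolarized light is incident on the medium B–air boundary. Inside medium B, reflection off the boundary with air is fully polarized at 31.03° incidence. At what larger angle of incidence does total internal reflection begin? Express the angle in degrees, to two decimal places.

tan θ_B = n₂/n₁ = tan 31.03° = 0.6016.
Total internal reflection: sin θ_c = n₂/n₁ = 0.6016.
θ_c = arcsin(0.6016) = 36.98°.

θ_c ≈ 36.98°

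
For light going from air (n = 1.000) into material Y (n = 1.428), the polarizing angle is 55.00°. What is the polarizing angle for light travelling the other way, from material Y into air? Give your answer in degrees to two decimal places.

θ_B' ≈ 35.00°

tan θ_B' = n₁/n₂ = 1/tan θ_B, so θ_B' = 90° − θ_B.
θ_B' = 90° − 55.00° = 35.00°.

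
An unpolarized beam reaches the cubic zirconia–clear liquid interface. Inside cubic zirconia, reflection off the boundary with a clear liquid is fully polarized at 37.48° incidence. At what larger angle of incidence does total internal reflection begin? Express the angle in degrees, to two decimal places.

n₂/n₁ = tan 37.48° = 0.7668; the critical angle satisfies sin θ_c = n₂/n₁.
θ_c = arcsin(0.7668) = 50.06°.

θ_c ≈ 50.06°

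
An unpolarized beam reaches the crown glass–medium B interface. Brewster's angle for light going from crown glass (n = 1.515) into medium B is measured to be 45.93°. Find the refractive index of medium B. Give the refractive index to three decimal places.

n ≈ 1.565

Full polarization of the reflected beam means tan θ_B = n₂/n₁, where n₁ is the incident medium (crown glass).
n₂ = n₁ tan θ_B = 1.515 × tan 45.93° = 1.565.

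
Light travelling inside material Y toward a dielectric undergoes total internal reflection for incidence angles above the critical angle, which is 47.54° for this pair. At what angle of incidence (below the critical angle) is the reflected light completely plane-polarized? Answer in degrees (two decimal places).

sin θ_c = n₂/n₁, so n₂/n₁ = sin 47.54° = 0.7377.
Brewster: tan θ_B = n₂/n₁ = 0.7377.
θ_B = arctan(0.7377) = 36.42°.

θ_B ≈ 36.42°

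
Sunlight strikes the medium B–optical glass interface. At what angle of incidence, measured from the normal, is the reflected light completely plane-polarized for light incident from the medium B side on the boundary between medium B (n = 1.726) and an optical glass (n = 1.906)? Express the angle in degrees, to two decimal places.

tan θ_B = n₂/n₁ = 1.906/1.726 = 1.1043. Taking the arctangent, θ_B = 47.84°.

θ_B ≈ 47.84°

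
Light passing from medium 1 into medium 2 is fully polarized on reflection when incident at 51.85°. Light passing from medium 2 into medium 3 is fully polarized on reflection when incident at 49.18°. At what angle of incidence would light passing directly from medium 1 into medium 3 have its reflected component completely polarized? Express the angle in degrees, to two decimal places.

n₂/n₁ = tan 51.85° = 1.2731 and n₃/n₂ = tan 49.18° = 1.1577.
Multiplying, n₃/n₁ = 1.2731 × 1.1577 = 1.4738, and θ_B(1→3) = arctan 1.4738 = 55.84°.

θ_B ≈ 55.84°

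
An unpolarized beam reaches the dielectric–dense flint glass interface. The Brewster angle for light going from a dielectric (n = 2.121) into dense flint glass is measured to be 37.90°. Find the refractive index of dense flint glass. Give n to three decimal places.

n ≈ 1.651

At the Brewster angle, tan θ_B = n₂/n₁ with n₁ on the incident side (a dielectric) and n₂ on the transmitted side (dense flint glass).
n₂ = n₁ tan θ_B = 2.121 × tan 37.90° = 1.651.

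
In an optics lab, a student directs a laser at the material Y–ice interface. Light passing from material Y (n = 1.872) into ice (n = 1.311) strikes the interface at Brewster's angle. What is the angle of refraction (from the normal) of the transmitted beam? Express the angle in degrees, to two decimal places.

tan θ_B = n₂/n₁ = 1.311/1.872 = 0.7003, so θ_B = 35.00°.
Since θ_B + θ_t = 90° at Brewster incidence, θ_t = 90° − 35.00° = 55.00°.

θ_t ≈ 55.00°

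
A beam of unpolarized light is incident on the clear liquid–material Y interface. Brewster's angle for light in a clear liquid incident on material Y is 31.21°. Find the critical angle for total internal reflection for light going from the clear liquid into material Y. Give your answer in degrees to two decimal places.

n₂/n₁ = tan 31.21° = 0.6059; the critical angle satisfies sin θ_c = n₂/n₁.
θ_c = arcsin(0.6059) = 37.29°.

θ_c ≈ 37.29°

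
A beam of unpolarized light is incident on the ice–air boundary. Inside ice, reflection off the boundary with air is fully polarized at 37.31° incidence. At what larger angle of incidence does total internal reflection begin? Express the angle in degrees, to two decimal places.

θ_c ≈ 49.65°

n₂/n₁ = tan 37.31° = 0.7621; the critical angle satisfies sin θ_c = n₂/n₁.
θ_c = arcsin(0.7621) = 49.65°.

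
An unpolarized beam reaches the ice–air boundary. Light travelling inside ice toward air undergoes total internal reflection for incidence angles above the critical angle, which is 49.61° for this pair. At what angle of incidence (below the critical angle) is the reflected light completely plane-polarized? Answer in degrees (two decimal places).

θ_B ≈ 37.29°

n₂/n₁ = sin θ_c = sin 49.61° = 0.7617.
tan θ_B equals the same ratio, so θ_B = arctan(0.7617) = 37.29°.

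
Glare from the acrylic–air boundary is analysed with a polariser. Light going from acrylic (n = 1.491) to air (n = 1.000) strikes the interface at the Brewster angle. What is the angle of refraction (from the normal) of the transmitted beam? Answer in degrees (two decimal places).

θ_t ≈ 56.15°

θ_B = arctan(n₂/n₁) = arctan(1.000/1.491) = 33.85°.
The refracted ray is perpendicular to the reflected ray, so θ_t = 90° − θ_B = 56.15°.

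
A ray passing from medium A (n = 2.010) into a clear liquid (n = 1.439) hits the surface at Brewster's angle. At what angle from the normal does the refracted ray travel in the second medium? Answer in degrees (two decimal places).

First find Brewster's angle: tan θ_B = 1.439/2.010 = 0.7159, giving θ_B = 35.60°.
The refracted ray is perpendicular to the reflected ray, so θ_t = 90° − θ_B = 54.40°.

θ_t ≈ 54.40°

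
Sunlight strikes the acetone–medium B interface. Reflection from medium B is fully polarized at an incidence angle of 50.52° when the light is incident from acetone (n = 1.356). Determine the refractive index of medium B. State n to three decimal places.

n ≈ 1.646

Full polarization of the reflected beam means tan θ_B = n₂/n₁, where n₁ is the incident medium (acetone).
n₂ = n₁ tan θ_B = 1.356 × tan 50.52° = 1.646.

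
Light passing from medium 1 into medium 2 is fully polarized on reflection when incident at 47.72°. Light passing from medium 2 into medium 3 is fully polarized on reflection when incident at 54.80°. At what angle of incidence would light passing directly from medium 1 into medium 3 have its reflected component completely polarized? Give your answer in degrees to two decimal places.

n₂/n₁ = tan 47.72° = 1.0998 and n₃/n₂ = tan 54.80° = 1.4176.
n₃/n₁ = 1.5590. Then tan θ_B(1→3) = n₃/n₁, so θ_B(1→3) = arctan(1.5590) = 57.32°.

θ_B ≈ 57.32°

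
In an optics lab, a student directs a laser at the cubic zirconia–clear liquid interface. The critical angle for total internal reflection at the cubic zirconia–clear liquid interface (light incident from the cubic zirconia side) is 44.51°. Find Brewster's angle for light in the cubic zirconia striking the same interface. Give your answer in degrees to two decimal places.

At the critical angle sin θ_c = n₂/n₁, giving n₂/n₁ = sin 44.51° = 0.7010.
Then tan θ_B = n₂/n₁ = 0.7010, so θ_B = arctan 0.7010 = 35.03°.

θ_B ≈ 35.03°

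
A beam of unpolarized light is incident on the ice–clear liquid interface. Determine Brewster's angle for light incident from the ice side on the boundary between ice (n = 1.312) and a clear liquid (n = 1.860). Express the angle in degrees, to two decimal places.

θ_B ≈ 54.80°

At Brewster's angle the reflected and refracted rays are perpendicular, which with Snell's law gives tan θ_B = n₂/n₁.
tan θ_B = n₂/n₁ = 1.860/1.312 = 1.4177.
θ_B = arctan(1.4177) = 54.80°.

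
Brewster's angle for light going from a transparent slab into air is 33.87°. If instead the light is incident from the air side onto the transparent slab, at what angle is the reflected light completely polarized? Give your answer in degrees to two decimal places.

θ_B' ≈ 56.13°

tan θ_B' = n₁/n₂ = 1/tan θ_B, so θ_B' = 90° − θ_B.
θ_B' = 90° − 33.87° = 56.13°.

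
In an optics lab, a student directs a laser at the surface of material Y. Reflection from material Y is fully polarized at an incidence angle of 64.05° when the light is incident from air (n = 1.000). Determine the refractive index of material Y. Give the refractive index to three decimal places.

Full polarization of the reflected beam means tan θ_B = n₂/n₁, where n₁ is the incident medium (air).
n₂ = n₁ tan θ_B = 1.000 × tan 64.05° = 2.055.

n ≈ 2.055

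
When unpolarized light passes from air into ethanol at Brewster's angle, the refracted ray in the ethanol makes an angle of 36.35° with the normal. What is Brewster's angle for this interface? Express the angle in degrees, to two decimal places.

θ_B ≈ 53.65°

Brewster's condition makes the reflected and refracted beams perpendicular: θ_B + θ_t = 90°.
So θ_B = 90° − θ_t = 90° − 36.35° = 53.65°.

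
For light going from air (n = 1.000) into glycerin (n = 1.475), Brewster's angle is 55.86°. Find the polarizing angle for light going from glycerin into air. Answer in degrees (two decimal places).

tan θ_B' = n₁/n₂ = 1/tan θ_B, so θ_B' = 90° − θ_B.
θ_B' = 90° − 55.86° = 34.14°.

θ_B' ≈ 34.14°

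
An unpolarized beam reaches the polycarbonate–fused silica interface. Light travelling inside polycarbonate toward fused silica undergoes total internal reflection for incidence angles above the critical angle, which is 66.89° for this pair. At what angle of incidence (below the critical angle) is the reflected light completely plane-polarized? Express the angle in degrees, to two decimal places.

sin θ_c = n₂/n₁, so n₂/n₁ = sin 66.89° = 0.9198.
Brewster: tan θ_B = n₂/n₁ = 0.9198.
θ_B = arctan(0.9198) = 42.61°.

θ_B ≈ 42.61°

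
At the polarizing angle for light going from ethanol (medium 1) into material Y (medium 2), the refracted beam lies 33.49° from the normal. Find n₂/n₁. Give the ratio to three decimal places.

n₂/n₁ ≈ 1.511

θ_B + θ_t = 90°, so θ_B = 90° − 33.49° = 56.51°.
Then n₂/n₁ = tan θ_B = tan 56.51° = 1.511.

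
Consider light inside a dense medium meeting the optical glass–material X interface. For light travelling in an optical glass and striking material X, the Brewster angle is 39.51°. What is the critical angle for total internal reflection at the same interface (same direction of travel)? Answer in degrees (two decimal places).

θ_c ≈ 55.55°

From Brewster, n₂/n₁ = tan θ_B = tan 39.51° = 0.8246.
Then sin θ_c = n₂/n₁ = 0.8246, so θ_c = arcsin 0.8246 = 55.55°.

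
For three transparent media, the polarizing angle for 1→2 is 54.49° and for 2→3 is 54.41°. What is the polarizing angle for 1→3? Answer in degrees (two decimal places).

n₂/n₁ = tan 54.49° = 1.4014 and n₃/n₂ = tan 54.41° = 1.3973.
Multiplying, n₃/n₁ = 1.4014 × 1.3973 = 1.9582, and θ_B(1→3) = arctan 1.9582 = 62.95°.

θ_B ≈ 62.95°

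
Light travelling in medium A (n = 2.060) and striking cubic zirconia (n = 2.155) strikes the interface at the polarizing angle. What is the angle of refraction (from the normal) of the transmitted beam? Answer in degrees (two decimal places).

θ_t ≈ 43.71°

θ_B = arctan(n₂/n₁) = arctan(2.155/2.060) = 46.29°.
Since θ_B + θ_t = 90° at Brewster incidence, θ_t = 90° − 46.29° = 43.71°.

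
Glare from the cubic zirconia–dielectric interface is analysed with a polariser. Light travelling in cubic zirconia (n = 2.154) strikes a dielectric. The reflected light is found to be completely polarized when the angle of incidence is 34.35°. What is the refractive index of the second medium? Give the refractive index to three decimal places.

n ≈ 1.472

At Brewster's angle, tan θ_B = n₂/n₁ with n₁ on the incident side (cubic zirconia) and n₂ on the transmitted side (a dielectric).
n₂ = n₁ tan θ_B = 2.154 × tan 34.35° = 1.472.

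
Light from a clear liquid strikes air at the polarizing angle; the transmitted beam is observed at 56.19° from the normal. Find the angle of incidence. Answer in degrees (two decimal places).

θ_B ≈ 33.81°

At Brewster's angle the reflected and refracted rays are perpendicular, so θ_B + θ_t = 90°.
So θ_B = 90° − θ_t = 90° − 56.19° = 33.81°.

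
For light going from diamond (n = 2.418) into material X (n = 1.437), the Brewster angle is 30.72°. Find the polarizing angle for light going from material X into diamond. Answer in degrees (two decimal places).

θ_B' ≈ 59.28°

tan θ_B' = n₁/n₂ = 1/tan θ_B, so θ_B' = 90° − θ_B.
θ_B' = 90° − 30.72° = 59.28°.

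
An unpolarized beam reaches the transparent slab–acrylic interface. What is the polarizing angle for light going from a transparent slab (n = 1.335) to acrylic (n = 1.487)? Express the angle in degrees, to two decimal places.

tan θ_B = n₂/n₁ = 1.487/1.335 = 1.1139. Taking the arctangent, θ_B = 48.08°.

θ_B ≈ 48.08°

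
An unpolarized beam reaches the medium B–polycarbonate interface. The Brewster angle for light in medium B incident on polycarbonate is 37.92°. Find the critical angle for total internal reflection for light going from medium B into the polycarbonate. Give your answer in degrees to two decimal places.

θ_c ≈ 51.17°

n₂/n₁ = tan 37.92° = 0.7790; the critical angle satisfies sin θ_c = n₂/n₁.
θ_c = arcsin(0.7790) = 51.17°.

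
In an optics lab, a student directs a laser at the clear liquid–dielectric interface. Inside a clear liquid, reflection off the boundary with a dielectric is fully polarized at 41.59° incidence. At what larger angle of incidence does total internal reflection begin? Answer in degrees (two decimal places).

θ_c ≈ 62.56°

From Brewster, n₂/n₁ = tan θ_B = tan 41.59° = 0.8875.
Then sin θ_c = n₂/n₁ = 0.8875, so θ_c = arcsin 0.8875 = 62.56°.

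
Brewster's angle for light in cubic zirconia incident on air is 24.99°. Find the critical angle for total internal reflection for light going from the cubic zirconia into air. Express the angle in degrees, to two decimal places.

θ_c ≈ 27.78°

n₂/n₁ = tan 24.99° = 0.4661; the critical angle satisfies sin θ_c = n₂/n₁.
θ_c = arcsin(0.4661) = 27.78°.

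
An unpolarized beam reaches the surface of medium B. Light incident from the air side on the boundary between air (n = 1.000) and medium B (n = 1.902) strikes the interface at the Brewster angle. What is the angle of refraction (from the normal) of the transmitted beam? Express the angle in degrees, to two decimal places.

θ_t ≈ 27.73°

First find Brewster's angle: tan θ_B = 1.902/1.000 = 1.9020, giving θ_B = 62.27°.
Since θ_B + θ_t = 90° at Brewster incidence, θ_t = 90° − 62.27° = 27.73°.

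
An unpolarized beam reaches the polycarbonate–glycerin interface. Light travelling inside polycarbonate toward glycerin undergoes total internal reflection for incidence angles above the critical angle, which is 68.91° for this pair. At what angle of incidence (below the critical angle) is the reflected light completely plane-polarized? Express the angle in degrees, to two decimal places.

θ_B ≈ 43.02°

sin θ_c = n₂/n₁, so n₂/n₁ = sin 68.91° = 0.9330.
Brewster: tan θ_B = n₂/n₁ = 0.9330.
θ_B = arctan(0.9330) = 43.02°.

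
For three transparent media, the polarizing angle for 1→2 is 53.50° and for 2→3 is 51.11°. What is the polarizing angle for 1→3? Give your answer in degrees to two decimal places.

n₂/n₁ = tan 53.50° = 1.3514 and n₃/n₂ = tan 51.11° = 1.2398.
Multiplying, n₃/n₁ = 1.3514 × 1.2398 = 1.6754, and θ_B(1→3) = arctan 1.6754 = 59.17°.

θ_B ≈ 59.17°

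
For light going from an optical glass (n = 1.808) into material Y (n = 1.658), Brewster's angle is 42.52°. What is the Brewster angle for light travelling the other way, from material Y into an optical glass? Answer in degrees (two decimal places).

θ_B' ≈ 47.48°

Reversing the direction swaps n₁ and n₂, so tan θ_B' = 1/tan θ_B and θ_B' = 90° − θ_B.
Hence θ_B' = 90° − 42.52° = 47.48°.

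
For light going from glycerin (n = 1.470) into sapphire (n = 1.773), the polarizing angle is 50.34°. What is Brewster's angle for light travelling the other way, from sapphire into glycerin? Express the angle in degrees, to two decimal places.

θ_B' ≈ 39.66°

The two Brewster angles are complementary: θ_B' = 90° − θ_B = 90° − 50.34° = 39.66°.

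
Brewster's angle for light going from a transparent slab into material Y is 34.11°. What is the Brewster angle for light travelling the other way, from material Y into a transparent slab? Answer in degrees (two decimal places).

Reversing the direction swaps n₁ and n₂, so tan θ_B' = 1/tan θ_B and θ_B' = 90° − θ_B.
Hence θ_B' = 90° − 34.11° = 55.89°.

θ_B' ≈ 55.89°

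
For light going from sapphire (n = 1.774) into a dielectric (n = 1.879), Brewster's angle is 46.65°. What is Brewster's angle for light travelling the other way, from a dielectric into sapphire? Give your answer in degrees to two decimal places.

θ_B' ≈ 43.35°

tan θ_B' = n₁/n₂ = 1/tan θ_B, so θ_B' = 90° − θ_B.
θ_B' = 90° − 46.65° = 43.35°.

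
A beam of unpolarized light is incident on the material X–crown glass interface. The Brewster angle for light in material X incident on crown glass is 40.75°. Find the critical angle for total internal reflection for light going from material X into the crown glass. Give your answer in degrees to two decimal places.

θ_c ≈ 59.50°

n₂/n₁ = tan 40.75° = 0.8617; the critical angle satisfies sin θ_c = n₂/n₁.
θ_c = arcsin(0.8617) = 59.50°.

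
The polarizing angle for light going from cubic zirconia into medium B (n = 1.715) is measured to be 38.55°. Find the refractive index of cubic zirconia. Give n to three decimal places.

n ≈ 2.152

At the polarizing angle, tan θ_B = n₂/n₁ with n₁ on the incident side (cubic zirconia) and n₂ on the transmitted side (medium B).
n₁ = n₂ / tan θ_B = 1.715 / tan 38.55° = 2.152.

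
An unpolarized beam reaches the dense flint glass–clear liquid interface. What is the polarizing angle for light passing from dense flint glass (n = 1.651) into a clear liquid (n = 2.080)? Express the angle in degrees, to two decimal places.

θ_B ≈ 51.56°

Here n₂/n₁ = 2.080/1.651 = 1.2598, and Brewster's law gives tan θ_B = n₂/n₁.
So θ_B = arctan 1.2598 = 51.56°.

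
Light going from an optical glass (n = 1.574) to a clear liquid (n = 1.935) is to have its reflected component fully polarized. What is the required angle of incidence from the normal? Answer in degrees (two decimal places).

tan θ_B = n₂/n₁ = 1.935/1.574 = 1.2294. Taking the arctangent, θ_B = 50.87°.

θ_B ≈ 50.87°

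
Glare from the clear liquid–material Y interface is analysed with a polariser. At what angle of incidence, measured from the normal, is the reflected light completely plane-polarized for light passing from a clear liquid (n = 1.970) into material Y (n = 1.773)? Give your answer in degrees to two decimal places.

tan θ_B = n₂/n₁ = 1.773/1.970 = 0.9000.
θ_B = arctan(0.9000) = 41.99°.

θ_B ≈ 41.99°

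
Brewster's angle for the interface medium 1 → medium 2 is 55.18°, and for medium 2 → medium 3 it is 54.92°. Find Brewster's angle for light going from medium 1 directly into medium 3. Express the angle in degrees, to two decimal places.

θ_B ≈ 63.97°

Each Brewster angle gives a ratio: n₂/n₁ = tan 55.18° = 1.4377, n₃/n₂ = tan 54.92° = 1.4239.
Multiplying, n₃/n₁ = 1.4377 × 1.4239 = 2.0472, and θ_B(1→3) = arctan 2.0472 = 63.97°.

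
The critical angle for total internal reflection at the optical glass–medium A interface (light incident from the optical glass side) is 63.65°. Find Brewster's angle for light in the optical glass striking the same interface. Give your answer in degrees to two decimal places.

n₂/n₁ = sin θ_c = sin 63.65° = 0.8961.
tan θ_B equals the same ratio, so θ_B = arctan(0.8961) = 41.86°.

θ_B ≈ 41.86°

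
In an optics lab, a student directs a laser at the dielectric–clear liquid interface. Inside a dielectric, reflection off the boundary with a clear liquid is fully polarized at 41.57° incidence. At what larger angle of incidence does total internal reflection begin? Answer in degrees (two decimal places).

From Brewster, n₂/n₁ = tan θ_B = tan 41.57° = 0.8869.
Then sin θ_c = n₂/n₁ = 0.8869, so θ_c = arcsin 0.8869 = 62.49°.

θ_c ≈ 62.49°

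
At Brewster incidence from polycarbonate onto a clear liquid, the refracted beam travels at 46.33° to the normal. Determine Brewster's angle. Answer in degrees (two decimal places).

θ_B ≈ 43.67°

Since the reflected and refracted rays are at right angles at the polarizing angle, θ_B + θ_t = 90°.
θ_B = 90° − 46.33° = 43.67°.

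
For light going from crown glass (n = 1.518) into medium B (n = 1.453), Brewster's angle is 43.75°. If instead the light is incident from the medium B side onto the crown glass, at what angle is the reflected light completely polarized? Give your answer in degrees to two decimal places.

θ_B' ≈ 46.25°

Reversing the direction swaps n₁ and n₂, so tan θ_B' = 1/tan θ_B and θ_B' = 90° − θ_B.
Hence θ_B' = 90° − 43.75° = 46.25°.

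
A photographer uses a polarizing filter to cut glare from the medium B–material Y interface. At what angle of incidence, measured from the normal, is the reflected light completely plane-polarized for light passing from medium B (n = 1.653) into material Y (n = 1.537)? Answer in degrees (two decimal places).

tan θ_B = n₂/n₁ = 1.537/1.653 = 0.9298.
So θ_B = arctan 0.9298 = 42.92°.

θ_B ≈ 42.92°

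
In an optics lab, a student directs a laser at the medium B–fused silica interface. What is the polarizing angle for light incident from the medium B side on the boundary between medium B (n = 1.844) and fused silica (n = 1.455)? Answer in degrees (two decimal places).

tan θ_B = n₂/n₁ = 1.455/1.844 = 0.7890. Taking the arctangent, θ_B = 38.28°.

θ_B ≈ 38.28°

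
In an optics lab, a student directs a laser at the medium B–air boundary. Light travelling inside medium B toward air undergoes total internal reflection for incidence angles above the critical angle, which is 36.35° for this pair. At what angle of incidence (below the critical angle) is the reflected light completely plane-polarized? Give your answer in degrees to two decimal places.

sin θ_c = n₂/n₁, so n₂/n₁ = sin 36.35° = 0.5927.
Brewster: tan θ_B = n₂/n₁ = 0.5927.
θ_B = arctan(0.5927) = 30.66°.

θ_B ≈ 30.66°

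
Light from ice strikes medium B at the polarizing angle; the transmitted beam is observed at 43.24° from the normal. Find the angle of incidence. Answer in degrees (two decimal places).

Since the reflected and refracted rays are at right angles at the polarizing angle, θ_B + θ_t = 90°.
θ_B = 90° − 43.24° = 46.76°.

θ_B ≈ 46.76°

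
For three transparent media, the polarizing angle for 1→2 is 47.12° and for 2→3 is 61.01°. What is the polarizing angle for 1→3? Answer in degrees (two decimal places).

tan θ_B(1→2) = n₂/n₁ = tan 47.12° = 1.0769.
tan θ_B(2→3) = n₃/n₂ = tan 61.01° = 1.8048.
Multiplying, n₃/n₁ = 1.0769 × 1.8048 = 1.9435, and θ_B(1→3) = arctan 1.9435 = 62.77°.

θ_B ≈ 62.77°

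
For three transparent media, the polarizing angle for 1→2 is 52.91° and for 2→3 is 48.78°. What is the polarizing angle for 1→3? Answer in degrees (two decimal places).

θ_B ≈ 56.48°

n₂/n₁ = tan 52.91° = 1.3227 and n₃/n₂ = tan 48.78° = 1.1415.
n₃/n₁ = 1.5099. Then tan θ_B(1→3) = n₃/n₁, so θ_B(1→3) = arctan(1.5099) = 56.48°.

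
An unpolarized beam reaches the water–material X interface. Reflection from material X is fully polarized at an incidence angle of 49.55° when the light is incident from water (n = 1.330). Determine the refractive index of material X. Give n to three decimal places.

n ≈ 1.560

Full polarization of the reflected beam means tan θ_B = n₂/n₁, where n₁ is the incident medium (water).
n₂ = n₁ tan θ_B = 1.330 × tan 49.55° = 1.560.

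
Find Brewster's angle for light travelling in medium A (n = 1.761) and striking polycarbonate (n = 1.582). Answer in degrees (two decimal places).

θ_B ≈ 41.94°

Here n₂/n₁ = 1.582/1.761 = 0.8984, and Brewster's law gives tan θ_B = n₂/n₁.
θ_B = arctan(0.8984) = 41.94°.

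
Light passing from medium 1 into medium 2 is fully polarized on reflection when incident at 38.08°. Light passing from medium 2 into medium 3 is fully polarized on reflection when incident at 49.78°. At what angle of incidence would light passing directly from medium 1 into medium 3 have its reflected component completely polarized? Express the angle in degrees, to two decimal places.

θ_B ≈ 42.82°

tan θ_B(1→2) = n₂/n₁ = tan 38.08° = 0.7835.
tan θ_B(2→3) = n₃/n₂ = tan 49.78° = 1.1825.
So n₃/n₁ = (n₂/n₁)(n₃/n₂) = 0.7835 × 1.1825 = 0.9265.
θ_B(1→3) = arctan(0.9265) = 42.82°.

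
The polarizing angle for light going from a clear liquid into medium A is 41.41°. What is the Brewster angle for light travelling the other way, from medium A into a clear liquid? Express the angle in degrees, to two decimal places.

tan θ_B' = n₁/n₂ = 1/tan θ_B, so θ_B' = 90° − θ_B.
θ_B' = 90° − 41.41° = 48.59°.

θ_B' ≈ 48.59°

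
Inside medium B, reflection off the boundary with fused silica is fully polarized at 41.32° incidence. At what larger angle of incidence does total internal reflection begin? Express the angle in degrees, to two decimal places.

tan θ_B = n₂/n₁ = tan 41.32° = 0.8791.
Total internal reflection: sin θ_c = n₂/n₁ = 0.8791.
θ_c = arcsin(0.8791) = 61.54°.

θ_c ≈ 61.54°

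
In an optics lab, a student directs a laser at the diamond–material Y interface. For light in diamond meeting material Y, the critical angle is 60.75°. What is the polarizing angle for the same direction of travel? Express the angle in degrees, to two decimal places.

θ_B ≈ 41.10°

sin θ_c = n₂/n₁, so n₂/n₁ = sin 60.75° = 0.8725.
Brewster: tan θ_B = n₂/n₁ = 0.8725.
θ_B = arctan(0.8725) = 41.10°.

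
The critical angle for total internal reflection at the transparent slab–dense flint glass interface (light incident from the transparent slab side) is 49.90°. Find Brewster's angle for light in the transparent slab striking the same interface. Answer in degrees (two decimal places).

n₂/n₁ = sin θ_c = sin 49.90° = 0.7649.
tan θ_B equals the same ratio, so θ_B = arctan(0.7649) = 37.41°.

θ_B ≈ 37.41°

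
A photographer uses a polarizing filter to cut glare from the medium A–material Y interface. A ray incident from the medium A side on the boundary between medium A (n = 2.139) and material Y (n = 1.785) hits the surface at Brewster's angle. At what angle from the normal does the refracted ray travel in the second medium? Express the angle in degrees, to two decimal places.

θ_t ≈ 50.15°

θ_B = arctan(n₂/n₁) = arctan(1.785/2.139) = 39.85°.
Since θ_B + θ_t = 90° at Brewster incidence, θ_t = 90° − 39.85° = 50.15°.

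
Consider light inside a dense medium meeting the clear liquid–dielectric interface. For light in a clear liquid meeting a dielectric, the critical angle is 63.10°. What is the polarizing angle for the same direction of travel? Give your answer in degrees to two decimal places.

θ_B ≈ 41.73°

n₂/n₁ = sin θ_c = sin 63.10° = 0.8918.
tan θ_B equals the same ratio, so θ_B = arctan(0.8918) = 41.73°.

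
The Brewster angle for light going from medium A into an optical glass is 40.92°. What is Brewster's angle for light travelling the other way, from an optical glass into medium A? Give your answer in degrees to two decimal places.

θ_B' ≈ 49.08°

Reversing the direction swaps n₁ and n₂, so tan θ_B' = 1/tan θ_B and θ_B' = 90° − θ_B.
Hence θ_B' = 90° − 40.92° = 49.08°.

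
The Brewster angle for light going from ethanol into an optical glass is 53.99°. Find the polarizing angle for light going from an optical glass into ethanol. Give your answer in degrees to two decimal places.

Reversing the direction swaps n₁ and n₂, so tan θ_B' = 1/tan θ_B and θ_B' = 90° − θ_B.
Hence θ_B' = 90° − 53.99° = 36.01°.

θ_B' ≈ 36.01°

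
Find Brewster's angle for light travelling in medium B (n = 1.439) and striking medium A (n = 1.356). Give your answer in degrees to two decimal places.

θ_B ≈ 43.30°

At Brewster's angle the reflected and refracted rays are perpendicular, which with Snell's law gives tan θ_B = n₂/n₁.
tan θ_B = n₂/n₁ = 1.356/1.439 = 0.9423.
θ_B = arctan(0.9423) = 43.30°.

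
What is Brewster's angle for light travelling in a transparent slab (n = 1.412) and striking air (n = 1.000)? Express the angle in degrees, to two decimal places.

Brewster's condition: tan θ_B = n₂/n₁ = 1.000/1.412 = 0.7082. Taking the arctangent, θ_B = 35.31°.

θ_B ≈ 35.31°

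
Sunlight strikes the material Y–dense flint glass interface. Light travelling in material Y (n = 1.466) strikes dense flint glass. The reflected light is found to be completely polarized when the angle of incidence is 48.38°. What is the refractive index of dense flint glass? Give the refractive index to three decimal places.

At the polarizing angle, tan θ_B = n₂/n₁ with n₁ on the incident side (material Y) and n₂ on the transmitted side (dense flint glass).
n₂ = n₁ tan θ_B = 1.466 × tan 48.38° = 1.650.

n ≈ 1.650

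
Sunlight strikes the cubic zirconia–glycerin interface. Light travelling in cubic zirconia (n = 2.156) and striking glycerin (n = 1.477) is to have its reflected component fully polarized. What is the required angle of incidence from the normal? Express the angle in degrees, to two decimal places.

The reflected p-component vanishes when tan θ_B = n₂/n₁.
Brewster's condition: tan θ_B = n₂/n₁ = 1.477/2.156 = 0.6851.
θ_B = arctan(0.6851) = 34.41°.

θ_B ≈ 34.41°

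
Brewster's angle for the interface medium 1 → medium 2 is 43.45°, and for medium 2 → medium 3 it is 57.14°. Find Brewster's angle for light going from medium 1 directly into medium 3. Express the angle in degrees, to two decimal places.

tan θ_B(1→2) = n₂/n₁ = tan 43.45° = 0.9473.
tan θ_B(2→3) = n₃/n₂ = tan 57.14° = 1.5481.
n₃/n₁ = 1.4666. Then tan θ_B(1→3) = n₃/n₁, so θ_B(1→3) = arctan(1.4666) = 55.71°.

θ_B ≈ 55.71°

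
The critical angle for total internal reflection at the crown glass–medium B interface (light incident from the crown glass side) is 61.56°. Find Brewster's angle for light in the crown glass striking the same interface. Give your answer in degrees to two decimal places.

sin θ_c = n₂/n₁, so n₂/n₁ = sin 61.56° = 0.8793.
Brewster: tan θ_B = n₂/n₁ = 0.8793.
θ_B = arctan(0.8793) = 41.33°.

θ_B ≈ 41.33°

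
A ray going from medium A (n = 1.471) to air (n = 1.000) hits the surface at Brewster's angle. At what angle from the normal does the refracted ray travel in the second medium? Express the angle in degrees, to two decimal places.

θ_B = arctan(n₂/n₁) = arctan(1.000/1.471) = 34.21°.
The refracted ray is perpendicular to the reflected ray, so θ_t = 90° − θ_B = 55.79°.

θ_t ≈ 55.79°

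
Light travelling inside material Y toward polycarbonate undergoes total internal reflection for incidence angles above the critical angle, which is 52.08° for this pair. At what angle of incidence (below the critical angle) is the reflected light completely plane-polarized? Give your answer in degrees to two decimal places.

θ_B ≈ 38.27°

At the critical angle sin θ_c = n₂/n₁, giving n₂/n₁ = sin 52.08° = 0.7889.
Then tan θ_B = n₂/n₁ = 0.7889, so θ_B = arctan 0.7889 = 38.27°.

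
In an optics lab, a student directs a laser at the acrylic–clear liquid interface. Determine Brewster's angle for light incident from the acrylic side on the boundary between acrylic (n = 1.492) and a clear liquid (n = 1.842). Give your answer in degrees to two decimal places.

At Brewster's angle the reflected and refracted rays are perpendicular, which with Snell's law gives tan θ_B = n₂/n₁.
Here n₂/n₁ = 1.842/1.492 = 1.2346, and Brewster's law gives tan θ_B = n₂/n₁. Taking the arctangent, θ_B = 50.99°.

θ_B ≈ 50.99°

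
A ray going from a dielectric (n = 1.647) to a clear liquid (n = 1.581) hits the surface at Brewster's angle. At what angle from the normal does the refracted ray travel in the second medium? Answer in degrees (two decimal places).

θ_t ≈ 46.17°

tan θ_B = n₂/n₁ = 1.581/1.647 = 0.9599, so θ_B = 43.83°.
At Brewster's angle the reflected and refracted rays are perpendicular, so θ_t = 90° − θ_B = 90° − 43.83° = 46.17°.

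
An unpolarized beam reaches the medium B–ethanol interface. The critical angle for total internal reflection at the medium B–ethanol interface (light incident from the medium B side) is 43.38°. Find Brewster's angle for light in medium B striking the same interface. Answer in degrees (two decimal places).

n₂/n₁ = sin θ_c = sin 43.38° = 0.6868.
tan θ_B equals the same ratio, so θ_B = arctan(0.6868) = 34.48°.

θ_B ≈ 34.48°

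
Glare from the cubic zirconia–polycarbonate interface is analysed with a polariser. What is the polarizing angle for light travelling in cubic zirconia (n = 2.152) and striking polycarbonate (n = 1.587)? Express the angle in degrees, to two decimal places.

θ_B ≈ 36.41°

Here n₂/n₁ = 1.587/2.152 = 0.7375, and Brewster's law gives tan θ_B = n₂/n₁.
So θ_B = arctan 0.7375 = 36.41°.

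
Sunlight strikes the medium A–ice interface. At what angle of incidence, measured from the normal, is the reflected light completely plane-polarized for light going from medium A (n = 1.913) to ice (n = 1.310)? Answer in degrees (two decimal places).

tan θ_B = n₂/n₁ = 1.310/1.913 = 0.6848. Taking the arctangent, θ_B = 34.40°.

θ_B ≈ 34.40°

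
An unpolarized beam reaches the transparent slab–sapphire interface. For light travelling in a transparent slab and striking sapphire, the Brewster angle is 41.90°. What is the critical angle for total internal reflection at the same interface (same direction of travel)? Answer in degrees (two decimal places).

θ_c ≈ 63.80°

n₂/n₁ = tan 41.90° = 0.8972; the critical angle satisfies sin θ_c = n₂/n₁.
θ_c = arcsin(0.8972) = 63.80°.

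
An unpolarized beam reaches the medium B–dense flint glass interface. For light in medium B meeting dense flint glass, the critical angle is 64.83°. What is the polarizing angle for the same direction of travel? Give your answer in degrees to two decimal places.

θ_B ≈ 42.15°

n₂/n₁ = sin θ_c = sin 64.83° = 0.9050.
tan θ_B equals the same ratio, so θ_B = arctan(0.9050) = 42.15°.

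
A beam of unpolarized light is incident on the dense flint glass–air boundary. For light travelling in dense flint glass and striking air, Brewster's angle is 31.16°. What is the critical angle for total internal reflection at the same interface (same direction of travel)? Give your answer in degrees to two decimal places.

n₂/n₁ = tan 31.16° = 0.6047; the critical angle satisfies sin θ_c = n₂/n₁.
θ_c = arcsin(0.6047) = 37.20°.

θ_c ≈ 37.20°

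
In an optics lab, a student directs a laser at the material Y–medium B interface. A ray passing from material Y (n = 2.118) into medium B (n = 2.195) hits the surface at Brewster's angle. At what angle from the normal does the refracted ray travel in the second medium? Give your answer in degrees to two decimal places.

tan θ_B = n₂/n₁ = 2.195/2.118 = 1.0364, so θ_B = 46.02°.
The refracted ray is perpendicular to the reflected ray, so θ_t = 90° − θ_B = 43.98°.

θ_t ≈ 43.98°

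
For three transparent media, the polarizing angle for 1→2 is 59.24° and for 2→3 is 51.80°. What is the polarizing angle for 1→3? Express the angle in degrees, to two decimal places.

tan θ_B(1→2) = n₂/n₁ = tan 59.24° = 1.6802.
tan θ_B(2→3) = n₃/n₂ = tan 51.80° = 1.2708.
n₃/n₁ = 2.1351. Then tan θ_B(1→3) = n₃/n₁, so θ_B(1→3) = arctan(2.1351) = 64.90°.

θ_B ≈ 64.90°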